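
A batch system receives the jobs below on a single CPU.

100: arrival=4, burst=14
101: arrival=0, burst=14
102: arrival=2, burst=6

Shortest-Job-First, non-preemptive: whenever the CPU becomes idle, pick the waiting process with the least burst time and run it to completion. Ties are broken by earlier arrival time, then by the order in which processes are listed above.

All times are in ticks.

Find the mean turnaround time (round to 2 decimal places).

Gantt: | 101 0-14 | 102 14-20 | 100 20-34 |
Completion: 100=34  101=14  102=20
Turnaround times: 100=30, 101=14, 102=18
Average turnaround = (30+14+18) / 3 = 62/3 = 20.67

20.67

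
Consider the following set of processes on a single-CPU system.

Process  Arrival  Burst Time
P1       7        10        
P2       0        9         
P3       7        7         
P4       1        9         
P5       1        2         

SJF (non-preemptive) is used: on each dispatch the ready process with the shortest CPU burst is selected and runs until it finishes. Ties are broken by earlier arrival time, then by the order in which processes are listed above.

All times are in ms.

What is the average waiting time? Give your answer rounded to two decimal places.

9.80

Schedule: | P2 0-9 | P5 9-11 | P3 11-18 | P4 18-27 | P1 27-37 |
Completion: P1=37  P2=9  P3=18  P4=27  P5=11
Waiting times: P1=20, P2=0, P3=4, P4=17, P5=8
Average waiting = (20+0+4+17+8) / 5 = 49/5 = 9.80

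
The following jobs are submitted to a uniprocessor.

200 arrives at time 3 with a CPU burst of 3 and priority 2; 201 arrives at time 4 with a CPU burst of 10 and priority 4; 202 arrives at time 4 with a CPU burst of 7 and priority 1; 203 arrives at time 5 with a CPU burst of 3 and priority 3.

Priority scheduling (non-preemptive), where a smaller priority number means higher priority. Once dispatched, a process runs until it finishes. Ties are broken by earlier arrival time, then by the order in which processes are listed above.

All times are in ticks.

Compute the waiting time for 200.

Schedule: | idle 0-3 | 200 3-6 | 202 6-13 | 203 13-16 | 201 16-26 |
Completion: 200=6  201=26  202=13  203=16
Waiting(200) = turnaround − burst = 3 − 3 = 0

0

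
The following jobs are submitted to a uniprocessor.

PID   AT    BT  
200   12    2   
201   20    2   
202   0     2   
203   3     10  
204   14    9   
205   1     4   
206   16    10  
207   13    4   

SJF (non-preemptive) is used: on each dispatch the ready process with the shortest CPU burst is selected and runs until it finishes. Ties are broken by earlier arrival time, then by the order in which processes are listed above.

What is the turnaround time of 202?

2

Timeline: | 202 0-2 | 205 2-6 | 203 6-16 | 200 16-18 | 207 18-22 | 201 22-24 | 204 24-33 | 206 33-43 |
Completion: 200=18  201=24  202=2  203=16  204=33  205=6  206=43  207=22
Turnaround(202) = completion − arrival = 2 − 0 = 2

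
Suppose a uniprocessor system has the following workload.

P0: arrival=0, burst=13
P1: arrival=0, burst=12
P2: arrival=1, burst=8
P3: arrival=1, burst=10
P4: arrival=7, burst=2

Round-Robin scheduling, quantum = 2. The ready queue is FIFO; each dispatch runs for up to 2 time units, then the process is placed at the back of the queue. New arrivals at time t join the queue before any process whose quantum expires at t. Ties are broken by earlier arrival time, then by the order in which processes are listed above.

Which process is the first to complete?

P4

Gantt: | P0 0-2 | P1 2-4 | P2 4-6 | P3 6-8 | P0 8-10 | P1 10-12 | P2 12-14 | P4 14-16 | P3 16-18 | P0 18-20 | P1 20-22 | P2 22-24 | P3 24-26 | P0 26-28 | P1 28-30 | P2 30-32 | P3 32-34 | P0 34-36 | P1 36-38 | P3 38-40 | P0 40-42 | P1 42-44 | P0 44-45 |
Completion: P0=45  P1=44  P2=32  P3=40  P4=16
Turnaround (C−A): P0=45  P1=44  P2=31  P3=39  P4=9
Finish order: P4 → P2 → P3 → P1 → P0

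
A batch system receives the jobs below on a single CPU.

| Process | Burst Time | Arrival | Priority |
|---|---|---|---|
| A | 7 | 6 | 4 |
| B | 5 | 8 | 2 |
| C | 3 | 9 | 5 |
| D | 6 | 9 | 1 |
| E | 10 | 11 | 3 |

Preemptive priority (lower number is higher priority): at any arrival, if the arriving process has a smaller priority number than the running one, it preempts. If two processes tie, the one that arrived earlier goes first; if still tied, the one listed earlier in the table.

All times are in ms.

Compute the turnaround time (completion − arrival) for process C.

28

Gantt: | idle 0-6 | A 6-8 | B 8-9 | D 9-15 | B 15-19 | E 19-29 | A 29-34 | C 34-37 |
Completion: A=34  B=19  C=37  D=15  E=29
Turnaround (C−A): A=28  B=11  C=28  D=6  E=18
Turnaround(C) = completion − arrival = 37 − 9 = 28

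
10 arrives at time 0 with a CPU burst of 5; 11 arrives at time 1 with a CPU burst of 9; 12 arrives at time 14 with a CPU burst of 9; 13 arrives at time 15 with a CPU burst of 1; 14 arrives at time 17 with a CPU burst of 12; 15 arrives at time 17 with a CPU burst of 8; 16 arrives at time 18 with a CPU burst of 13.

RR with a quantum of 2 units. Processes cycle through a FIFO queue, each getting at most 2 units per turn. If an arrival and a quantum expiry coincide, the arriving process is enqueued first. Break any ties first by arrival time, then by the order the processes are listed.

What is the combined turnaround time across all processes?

Timeline: | 10 0-2 | 11 2-4 | 10 4-6 | 11 6-8 | 10 8-9 | 11 9-14 | 12 14-16 | 13 16-17 | 12 17-19 | 14 19-21 | 15 21-23 | 16 23-25 | 12 25-27 | 14 27-29 | 15 29-31 | 16 31-33 | 12 33-35 | 14 35-37 | 15 37-39 | 16 39-41 | 12 41-42 | 14 42-44 | 15 44-46 | 16 46-48 | 14 48-50 | 16 50-52 | 14 52-54 | 16 54-57 |
Completion: 10=9  11=14  12=42  13=17  14=54  15=46  16=57
Turnaround = completion − arrival: 10=9, 11=13, 12=28, 13=2, 14=37, 15=29, 16=39
Total turnaround = 9 + 13 + 28 + 2 + 37 + 29 + 39 = 157

157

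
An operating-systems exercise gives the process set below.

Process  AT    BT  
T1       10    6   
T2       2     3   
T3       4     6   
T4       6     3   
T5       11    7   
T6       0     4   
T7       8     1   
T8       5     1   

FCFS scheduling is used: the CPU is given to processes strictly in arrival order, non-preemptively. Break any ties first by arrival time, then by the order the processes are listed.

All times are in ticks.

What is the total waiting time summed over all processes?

51

Gantt: | T6 0-4 | T2 4-7 | T3 7-13 | T8 13-14 | T4 14-17 | T7 17-18 | T1 18-24 | T5 24-31 |
Completion: T1=24  T2=7  T3=13  T4=17  T5=31  T6=4  T7=18  T8=14
Waiting = turnaround − burst: T1=8, T2=2, T3=3, T4=8, T5=13, T6=0, T7=9, T8=8
Total waiting = 8 + 2 + 3 + 8 + 13 + 0 + 9 + 8 = 51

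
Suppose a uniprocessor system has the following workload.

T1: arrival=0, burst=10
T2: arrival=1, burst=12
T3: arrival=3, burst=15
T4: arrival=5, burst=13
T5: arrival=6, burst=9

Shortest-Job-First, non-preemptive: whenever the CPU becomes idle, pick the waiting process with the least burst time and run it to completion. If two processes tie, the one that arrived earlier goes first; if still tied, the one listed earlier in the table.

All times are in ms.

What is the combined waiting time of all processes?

Schedule: | T1 0-10 | T5 10-19 | T2 19-31 | T4 31-44 | T3 44-59 |
Completion: T1=10  T2=31  T3=59  T4=44  T5=19
Turnaround (C−A): T1=10  T2=30  T3=56  T4=39  T5=13
Waiting = turnaround − burst: T1=0, T2=18, T3=41, T4=26, T5=4
Total waiting = 0 + 18 + 41 + 26 + 4 = 89

89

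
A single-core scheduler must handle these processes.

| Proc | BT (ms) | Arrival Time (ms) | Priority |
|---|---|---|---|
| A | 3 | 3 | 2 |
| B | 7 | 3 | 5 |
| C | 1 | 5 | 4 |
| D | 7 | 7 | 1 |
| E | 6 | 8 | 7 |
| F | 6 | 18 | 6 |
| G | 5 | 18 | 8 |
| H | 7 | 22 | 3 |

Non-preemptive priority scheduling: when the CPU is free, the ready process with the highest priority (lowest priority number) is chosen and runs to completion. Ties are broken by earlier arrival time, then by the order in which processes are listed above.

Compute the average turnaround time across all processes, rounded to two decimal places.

13.75

Timeline: | idle 0-3 | A 3-6 | C 6-7 | D 7-14 | B 14-21 | F 21-27 | H 27-34 | E 34-40 | G 40-45 |
Completion: A=6  B=21  C=7  D=14  E=40  F=27  G=45  H=34
Turnaround times: A=3, B=18, C=2, D=7, E=32, F=9, G=27, H=12
Average turnaround = (3+18+2+7+32+9+27+12) / 8 = 110/8 = 13.75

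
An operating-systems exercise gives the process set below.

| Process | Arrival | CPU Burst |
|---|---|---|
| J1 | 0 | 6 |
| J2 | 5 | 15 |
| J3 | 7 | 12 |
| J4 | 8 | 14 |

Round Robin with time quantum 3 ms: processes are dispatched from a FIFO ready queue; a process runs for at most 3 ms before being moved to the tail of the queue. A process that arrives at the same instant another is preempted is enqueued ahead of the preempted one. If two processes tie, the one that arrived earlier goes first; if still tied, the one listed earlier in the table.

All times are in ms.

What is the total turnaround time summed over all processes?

Timeline: | J1 0-6 | J2 6-9 | J3 9-12 | J4 12-15 | J2 15-18 | J3 18-21 | J4 21-24 | J2 24-27 | J3 27-30 | J4 30-33 | J2 33-36 | J3 36-39 | J4 39-42 | J2 42-45 | J4 45-47 |
Completion: J1=6  J2=45  J3=39  J4=47
Turnaround (C−A): J1=6  J2=40  J3=32  J4=39
Turnaround = completion − arrival: J1=6, J2=40, J3=32, J4=39
Total turnaround = 6 + 40 + 32 + 39 = 117

117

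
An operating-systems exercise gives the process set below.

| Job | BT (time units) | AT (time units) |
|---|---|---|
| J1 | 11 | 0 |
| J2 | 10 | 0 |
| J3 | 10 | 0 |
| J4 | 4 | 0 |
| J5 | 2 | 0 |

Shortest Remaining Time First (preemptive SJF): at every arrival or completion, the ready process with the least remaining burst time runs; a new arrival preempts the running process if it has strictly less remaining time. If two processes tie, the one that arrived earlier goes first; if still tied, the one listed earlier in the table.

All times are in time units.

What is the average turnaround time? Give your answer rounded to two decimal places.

17.40

Schedule: | J5 0-2 | J4 2-6 | J2 6-16 | J3 16-26 | J1 26-37 |
Completion: J1=37  J2=16  J3=26  J4=6  J5=2
Turnaround (C−A): J1=37  J2=16  J3=26  J4=6  J5=2
Turnaround times: J1=37, J2=16, J3=26, J4=6, J5=2
Average turnaround = (37+16+26+6+2) / 5 = 87/5 = 17.40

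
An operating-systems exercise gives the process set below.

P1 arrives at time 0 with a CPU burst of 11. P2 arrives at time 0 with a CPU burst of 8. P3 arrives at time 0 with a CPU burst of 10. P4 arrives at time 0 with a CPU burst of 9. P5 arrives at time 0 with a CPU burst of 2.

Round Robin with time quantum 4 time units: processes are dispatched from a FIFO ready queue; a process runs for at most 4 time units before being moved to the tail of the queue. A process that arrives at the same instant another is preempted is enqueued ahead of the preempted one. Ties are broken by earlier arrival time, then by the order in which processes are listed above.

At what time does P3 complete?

Gantt: | P1 0-4 | P2 4-8 | P3 8-12 | P4 12-16 | P5 16-18 | P1 18-22 | P2 22-26 | P3 26-30 | P4 30-34 | P1 34-37 | P3 37-39 | P4 39-40 |
Completion: P1=37  P2=26  P3=39  P4=40  P5=18

39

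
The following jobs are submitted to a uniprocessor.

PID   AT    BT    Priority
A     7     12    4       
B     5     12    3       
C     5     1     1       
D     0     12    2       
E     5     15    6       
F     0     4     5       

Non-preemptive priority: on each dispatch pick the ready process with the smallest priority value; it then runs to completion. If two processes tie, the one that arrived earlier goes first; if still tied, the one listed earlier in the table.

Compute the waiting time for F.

37

Gantt: | D 0-12 | C 12-13 | B 13-25 | A 25-37 | F 37-41 | E 41-56 |
Completion: A=37  B=25  C=13  D=12  E=56  F=41
Turnaround (C−A): A=30  B=20  C=8  D=12  E=51  F=41
Waiting(F) = turnaround − burst = 41 − 4 = 37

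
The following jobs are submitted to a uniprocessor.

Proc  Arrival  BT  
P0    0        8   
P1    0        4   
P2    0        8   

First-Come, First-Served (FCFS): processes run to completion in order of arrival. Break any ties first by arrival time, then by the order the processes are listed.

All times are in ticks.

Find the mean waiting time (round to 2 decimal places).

6.67

Gantt: | P0 0-8 | P1 8-12 | P2 12-20 |
Completion: P0=8  P1=12  P2=20
Turnaround (C−A): P0=8  P1=12  P2=20
Waiting times: P0=0, P1=8, P2=12
Average waiting = (0+8+12) / 3 = 20/3 = 6.67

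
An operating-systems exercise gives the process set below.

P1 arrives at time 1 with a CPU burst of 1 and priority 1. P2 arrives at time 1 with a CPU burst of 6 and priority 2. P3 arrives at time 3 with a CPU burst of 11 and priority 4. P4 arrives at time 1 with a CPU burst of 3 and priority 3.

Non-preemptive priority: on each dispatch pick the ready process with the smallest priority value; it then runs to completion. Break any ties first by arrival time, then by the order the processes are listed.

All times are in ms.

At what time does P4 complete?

Schedule: | idle 0-1 | P1 1-2 | P2 2-8 | P4 8-11 | P3 11-22 |
Completion: P1=2  P2=8  P3=22  P4=11
Turnaround (C−A): P1=1  P2=7  P3=19  P4=10

11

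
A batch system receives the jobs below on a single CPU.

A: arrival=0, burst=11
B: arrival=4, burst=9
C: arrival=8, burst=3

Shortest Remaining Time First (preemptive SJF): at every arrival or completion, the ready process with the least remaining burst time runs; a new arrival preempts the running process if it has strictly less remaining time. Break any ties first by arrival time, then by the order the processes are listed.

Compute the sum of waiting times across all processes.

Timeline: | A 0-11 | C 11-14 | B 14-23 |
Completion: A=11  B=23  C=14
Turnaround (C−A): A=11  B=19  C=6
Waiting = turnaround − burst: A=0, B=10, C=3
Total waiting = 0 + 10 + 3 = 13

13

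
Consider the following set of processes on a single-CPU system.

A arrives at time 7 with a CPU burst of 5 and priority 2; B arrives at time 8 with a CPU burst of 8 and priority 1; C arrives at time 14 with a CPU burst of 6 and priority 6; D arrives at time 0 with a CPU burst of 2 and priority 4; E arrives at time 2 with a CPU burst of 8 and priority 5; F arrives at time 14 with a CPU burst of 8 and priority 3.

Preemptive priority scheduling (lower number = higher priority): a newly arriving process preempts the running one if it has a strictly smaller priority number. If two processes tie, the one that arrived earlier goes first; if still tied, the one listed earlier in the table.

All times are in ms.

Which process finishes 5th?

Gantt: | D 0-2 | E 2-7 | A 7-8 | B 8-16 | A 16-20 | F 20-28 | E 28-31 | C 31-37 |
Completion: A=20  B=16  C=37  D=2  E=31  F=28
Finish order: D → B → A → F → E → C

E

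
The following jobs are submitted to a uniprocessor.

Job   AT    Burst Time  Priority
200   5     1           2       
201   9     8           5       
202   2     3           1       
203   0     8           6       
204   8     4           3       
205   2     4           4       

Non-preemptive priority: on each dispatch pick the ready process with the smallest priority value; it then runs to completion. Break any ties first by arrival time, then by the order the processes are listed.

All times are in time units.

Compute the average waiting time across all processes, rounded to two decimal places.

6.83

Gantt: | 203 0-8 | 202 8-11 | 200 11-12 | 204 12-16 | 205 16-20 | 201 20-28 |
Completion: 200=12  201=28  202=11  203=8  204=16  205=20
Turnaround (C−A): 200=7  201=19  202=9  203=8  204=8  205=18
Waiting times: 200=6, 201=11, 202=6, 203=0, 204=4, 205=14
Average waiting = (6+11+6+0+4+14) / 6 = 41/6 = 6.83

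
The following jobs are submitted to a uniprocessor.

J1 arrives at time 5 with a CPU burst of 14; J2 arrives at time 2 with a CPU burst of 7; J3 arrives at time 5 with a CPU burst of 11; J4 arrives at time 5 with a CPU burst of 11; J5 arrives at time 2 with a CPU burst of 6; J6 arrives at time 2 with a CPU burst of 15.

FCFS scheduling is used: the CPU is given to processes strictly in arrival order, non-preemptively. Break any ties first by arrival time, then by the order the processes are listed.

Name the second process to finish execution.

J5

Gantt: | idle 0-2 | J2 2-9 | J5 9-15 | J6 15-30 | J1 30-44 | J3 44-55 | J4 55-66 |
Completion: J1=44  J2=9  J3=55  J4=66  J5=15  J6=30
Finish order: J2 → J5 → J6 → J1 → J3 → J4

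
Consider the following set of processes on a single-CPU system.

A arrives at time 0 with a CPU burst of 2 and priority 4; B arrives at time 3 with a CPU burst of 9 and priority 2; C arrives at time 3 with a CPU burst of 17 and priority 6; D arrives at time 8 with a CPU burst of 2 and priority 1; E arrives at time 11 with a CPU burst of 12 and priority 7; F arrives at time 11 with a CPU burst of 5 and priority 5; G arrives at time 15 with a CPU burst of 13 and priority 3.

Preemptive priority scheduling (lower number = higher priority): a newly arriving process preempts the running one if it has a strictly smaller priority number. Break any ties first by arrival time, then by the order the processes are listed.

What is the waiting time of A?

Gantt: | A 0-2 | idle 2-3 | B 3-8 | D 8-10 | B 10-14 | F 14-15 | G 15-28 | F 28-32 | C 32-49 | E 49-61 |
Completion: A=2  B=14  C=49  D=10  E=61  F=32  G=28
Turnaround (C−A): A=2  B=11  C=46  D=2  E=50  F=21  G=13
Waiting(A) = turnaround − burst = 2 − 2 = 0

0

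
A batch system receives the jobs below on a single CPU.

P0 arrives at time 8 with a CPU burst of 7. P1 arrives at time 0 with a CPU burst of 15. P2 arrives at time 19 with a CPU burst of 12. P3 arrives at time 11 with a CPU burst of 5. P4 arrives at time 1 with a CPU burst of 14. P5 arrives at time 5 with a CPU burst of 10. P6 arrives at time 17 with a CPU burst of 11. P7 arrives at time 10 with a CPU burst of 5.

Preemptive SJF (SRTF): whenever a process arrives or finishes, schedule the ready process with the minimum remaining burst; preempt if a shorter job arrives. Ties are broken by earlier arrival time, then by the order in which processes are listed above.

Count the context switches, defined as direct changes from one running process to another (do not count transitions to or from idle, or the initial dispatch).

7

Timeline: | P1 0-15 | P7 15-20 | P3 20-25 | P0 25-32 | P5 32-42 | P6 42-53 | P2 53-65 | P4 65-79 |
Completion: P0=32  P1=15  P2=65  P3=25  P4=79  P5=42  P6=53  P7=20
Turnaround (C−A): P0=24  P1=15  P2=46  P3=14  P4=78  P5=37  P6=36  P7=10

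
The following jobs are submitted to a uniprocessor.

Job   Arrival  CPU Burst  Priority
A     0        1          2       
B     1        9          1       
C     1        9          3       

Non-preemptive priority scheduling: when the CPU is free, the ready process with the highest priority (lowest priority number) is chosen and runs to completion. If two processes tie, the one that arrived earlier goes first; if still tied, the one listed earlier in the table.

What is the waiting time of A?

0

Gantt: | A 0-1 | B 1-10 | C 10-19 |
Completion: A=1  B=10  C=19
Waiting(A) = turnaround − burst = 1 − 1 = 0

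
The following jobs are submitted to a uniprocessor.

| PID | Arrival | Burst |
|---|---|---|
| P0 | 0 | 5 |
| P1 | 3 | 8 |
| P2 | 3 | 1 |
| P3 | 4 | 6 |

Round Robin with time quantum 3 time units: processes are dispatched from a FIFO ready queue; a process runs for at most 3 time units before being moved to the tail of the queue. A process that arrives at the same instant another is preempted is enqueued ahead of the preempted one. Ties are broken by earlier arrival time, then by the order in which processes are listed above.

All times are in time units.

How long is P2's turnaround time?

Gantt: | P0 0-3 | P1 3-6 | P2 6-7 | P0 7-9 | P3 9-12 | P1 12-15 | P3 15-18 | P1 18-20 |
Completion: P0=9  P1=20  P2=7  P3=18
Turnaround(P2) = completion − arrival = 7 − 3 = 4

4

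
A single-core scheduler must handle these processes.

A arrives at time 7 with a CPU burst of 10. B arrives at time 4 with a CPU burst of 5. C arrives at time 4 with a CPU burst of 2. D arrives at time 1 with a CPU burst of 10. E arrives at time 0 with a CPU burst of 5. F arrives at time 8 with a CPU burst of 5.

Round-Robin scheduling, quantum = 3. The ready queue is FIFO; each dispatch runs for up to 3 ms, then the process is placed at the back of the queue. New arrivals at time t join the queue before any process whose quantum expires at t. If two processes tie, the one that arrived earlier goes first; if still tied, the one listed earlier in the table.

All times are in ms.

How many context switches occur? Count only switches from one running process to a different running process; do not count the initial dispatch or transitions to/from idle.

13

Timeline: | E 0-3 | D 3-6 | E 6-8 | B 8-11 | C 11-13 | D 13-16 | A 16-19 | F 19-22 | B 22-24 | D 24-27 | A 27-30 | F 30-32 | D 32-33 | A 33-37 |
Completion: A=37  B=24  C=13  D=33  E=8  F=32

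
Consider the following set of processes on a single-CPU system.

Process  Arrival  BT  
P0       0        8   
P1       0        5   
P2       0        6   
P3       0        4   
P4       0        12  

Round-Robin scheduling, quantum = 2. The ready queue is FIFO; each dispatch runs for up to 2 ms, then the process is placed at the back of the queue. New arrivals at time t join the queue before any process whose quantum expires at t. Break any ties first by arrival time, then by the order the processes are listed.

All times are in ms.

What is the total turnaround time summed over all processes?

130

Gantt: | P0 0-2 | P1 2-4 | P2 4-6 | P3 6-8 | P4 8-10 | P0 10-12 | P1 12-14 | P2 14-16 | P3 16-18 | P4 18-20 | P0 20-22 | P1 22-23 | P2 23-25 | P4 25-27 | P0 27-29 | P4 29-35 |
Completion: P0=29  P1=23  P2=25  P3=18  P4=35
Turnaround (C−A): P0=29  P1=23  P2=25  P3=18  P4=35
Turnaround = completion − arrival: P0=29, P1=23, P2=25, P3=18, P4=35
Total turnaround = 29 + 23 + 25 + 18 + 35 = 130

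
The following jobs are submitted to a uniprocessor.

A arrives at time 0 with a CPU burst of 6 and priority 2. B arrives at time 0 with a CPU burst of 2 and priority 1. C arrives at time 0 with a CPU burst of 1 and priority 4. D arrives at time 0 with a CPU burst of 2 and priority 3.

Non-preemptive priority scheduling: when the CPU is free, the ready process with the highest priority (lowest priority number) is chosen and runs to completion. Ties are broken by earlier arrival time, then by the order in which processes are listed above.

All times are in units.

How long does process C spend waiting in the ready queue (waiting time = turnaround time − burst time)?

Schedule: | B 0-2 | A 2-8 | D 8-10 | C 10-11 |
Completion: A=8  B=2  C=11  D=10
Waiting(C) = turnaround − burst = 11 − 1 = 10

10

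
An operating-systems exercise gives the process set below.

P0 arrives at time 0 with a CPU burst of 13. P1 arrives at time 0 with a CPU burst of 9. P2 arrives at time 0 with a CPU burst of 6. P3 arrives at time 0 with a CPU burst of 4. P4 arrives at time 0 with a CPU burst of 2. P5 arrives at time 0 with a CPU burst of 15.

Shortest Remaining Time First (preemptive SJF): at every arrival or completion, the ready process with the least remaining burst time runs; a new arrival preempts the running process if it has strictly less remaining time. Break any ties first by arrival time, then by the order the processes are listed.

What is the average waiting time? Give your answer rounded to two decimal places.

12.50

Timeline: | P4 0-2 | P3 2-6 | P2 6-12 | P1 12-21 | P0 21-34 | P5 34-49 |
Completion: P0=34  P1=21  P2=12  P3=6  P4=2  P5=49
Waiting times: P0=21, P1=12, P2=6, P3=2, P4=0, P5=34
Average waiting = (21+12+6+2+0+34) / 6 = 75/6 = 12.50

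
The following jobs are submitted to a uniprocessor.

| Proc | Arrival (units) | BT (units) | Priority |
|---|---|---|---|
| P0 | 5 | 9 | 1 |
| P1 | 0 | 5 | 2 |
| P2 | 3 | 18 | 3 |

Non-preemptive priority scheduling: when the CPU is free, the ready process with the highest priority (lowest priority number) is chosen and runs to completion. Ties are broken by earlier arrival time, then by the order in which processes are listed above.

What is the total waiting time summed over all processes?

11

Timeline: | P1 0-5 | P0 5-14 | P2 14-32 |
Completion: P0=14  P1=5  P2=32
Turnaround (C−A): P0=9  P1=5  P2=29
Waiting = turnaround − burst: P0=0, P1=0, P2=11
Total waiting = 0 + 0 + 11 = 11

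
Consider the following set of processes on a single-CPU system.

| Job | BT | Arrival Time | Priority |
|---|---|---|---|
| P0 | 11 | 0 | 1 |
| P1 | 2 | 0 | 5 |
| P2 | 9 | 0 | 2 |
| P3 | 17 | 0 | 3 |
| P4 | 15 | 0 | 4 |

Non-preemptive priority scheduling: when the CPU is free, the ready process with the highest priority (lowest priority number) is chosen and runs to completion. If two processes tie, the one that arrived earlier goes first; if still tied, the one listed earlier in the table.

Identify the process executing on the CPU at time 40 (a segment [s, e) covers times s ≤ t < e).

P4

Timeline: | P0 0-11 | P2 11-20 | P3 20-37 | P4 37-52 | P1 52-54 |
Completion: P0=11  P1=54  P2=20  P3=37  P4=52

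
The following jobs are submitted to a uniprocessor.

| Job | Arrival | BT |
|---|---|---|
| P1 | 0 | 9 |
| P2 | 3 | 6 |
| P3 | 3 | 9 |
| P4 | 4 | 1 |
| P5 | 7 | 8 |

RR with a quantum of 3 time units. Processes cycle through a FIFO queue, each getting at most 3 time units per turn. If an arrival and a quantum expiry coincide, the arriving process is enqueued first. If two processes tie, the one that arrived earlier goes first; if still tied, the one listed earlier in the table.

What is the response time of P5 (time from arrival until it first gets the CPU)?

Timeline: | P1 0-3 | P2 3-6 | P3 6-9 | P1 9-12 | P4 12-13 | P2 13-16 | P5 16-19 | P3 19-22 | P1 22-25 | P5 25-28 | P3 28-31 | P5 31-33 |
Completion: P1=25  P2=16  P3=31  P4=13  P5=33
Turnaround (C−A): P1=25  P2=13  P3=28  P4=9  P5=26
Response(P5) = first start − arrival = 16 − 7 = 9

9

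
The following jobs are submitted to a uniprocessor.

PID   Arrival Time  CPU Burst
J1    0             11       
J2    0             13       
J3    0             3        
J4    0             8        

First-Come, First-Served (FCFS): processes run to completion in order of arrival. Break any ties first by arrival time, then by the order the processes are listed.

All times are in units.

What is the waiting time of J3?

24

Gantt: | J1 0-11 | J2 11-24 | J3 24-27 | J4 27-35 |
Completion: J1=11  J2=24  J3=27  J4=35
Turnaround (C−A): J1=11  J2=24  J3=27  J4=35
Waiting(J3) = turnaround − burst = 27 − 3 = 24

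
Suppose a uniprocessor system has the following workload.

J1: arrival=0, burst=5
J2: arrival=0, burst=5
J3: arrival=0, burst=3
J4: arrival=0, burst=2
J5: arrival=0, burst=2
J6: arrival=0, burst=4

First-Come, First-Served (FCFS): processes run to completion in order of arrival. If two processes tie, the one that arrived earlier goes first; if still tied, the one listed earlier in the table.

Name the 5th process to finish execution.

J5

Schedule: | J1 0-5 | J2 5-10 | J3 10-13 | J4 13-15 | J5 15-17 | J6 17-21 |
Completion: J1=5  J2=10  J3=13  J4=15  J5=17  J6=21
Turnaround (C−A): J1=5  J2=10  J3=13  J4=15  J5=17  J6=21
Finish order: J1 → J2 → J3 → J4 → J5 → J6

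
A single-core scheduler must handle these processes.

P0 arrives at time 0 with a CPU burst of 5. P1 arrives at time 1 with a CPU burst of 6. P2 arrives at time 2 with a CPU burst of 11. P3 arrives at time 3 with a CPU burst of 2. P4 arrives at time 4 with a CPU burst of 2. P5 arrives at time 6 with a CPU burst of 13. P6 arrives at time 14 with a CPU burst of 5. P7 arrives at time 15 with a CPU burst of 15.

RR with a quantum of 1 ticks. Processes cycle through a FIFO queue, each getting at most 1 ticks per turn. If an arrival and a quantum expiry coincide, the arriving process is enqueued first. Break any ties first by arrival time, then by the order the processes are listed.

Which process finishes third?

Timeline: | P0 0-1 | P1 1-2 | P0 2-3 | P2 3-4 | P1 4-5 | P3 5-6 | P0 6-7 | P4 7-8 | P2 8-9 | P1 9-10 | P5 10-11 | P3 11-12 | P0 12-13 | P4 13-14 | P2 14-15 | P1 15-16 | P5 16-17 | P0 17-18 | P6 18-19 | P7 19-20 | P2 20-21 | P1 21-22 | P5 22-23 | P6 23-24 | P7 24-25 | P2 25-26 | P1 26-27 | P5 27-28 | P6 28-29 | P7 29-30 | P2 30-31 | P5 31-32 | P6 32-33 | P7 33-34 | P2 34-35 | P5 35-36 | P6 36-37 | P7 37-38 | P2 38-39 | P5 39-40 | P7 40-41 | P2 41-42 | P5 42-43 | P7 43-44 | P2 44-45 | P5 45-46 | P7 46-47 | P2 47-48 | P5 48-49 | P7 49-50 | P5 50-51 | P7 51-52 | P5 52-53 | P7 53-54 | P5 54-55 | P7 55-59 |
Completion: P0=18  P1=27  P2=48  P3=12  P4=14  P5=55  P6=37  P7=59
Turnaround (C−A): P0=18  P1=26  P2=46  P3=9  P4=10  P5=49  P6=23  P7=44
Finish order: P3 → P4 → P0 → P1 → P6 → P2 → P5 → P7

P0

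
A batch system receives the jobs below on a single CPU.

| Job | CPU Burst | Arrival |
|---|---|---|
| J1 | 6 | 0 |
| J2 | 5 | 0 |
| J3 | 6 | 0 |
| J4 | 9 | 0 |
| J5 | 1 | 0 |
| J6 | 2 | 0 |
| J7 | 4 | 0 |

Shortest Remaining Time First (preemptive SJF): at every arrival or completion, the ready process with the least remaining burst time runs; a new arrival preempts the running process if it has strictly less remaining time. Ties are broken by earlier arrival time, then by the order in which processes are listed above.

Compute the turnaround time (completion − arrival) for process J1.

18

Timeline: | J5 0-1 | J6 1-3 | J7 3-7 | J2 7-12 | J1 12-18 | J3 18-24 | J4 24-33 |
Completion: J1=18  J2=12  J3=24  J4=33  J5=1  J6=3  J7=7
Turnaround (C−A): J1=18  J2=12  J3=24  J4=33  J5=1  J6=3  J7=7
Turnaround(J1) = completion − arrival = 18 − 0 = 18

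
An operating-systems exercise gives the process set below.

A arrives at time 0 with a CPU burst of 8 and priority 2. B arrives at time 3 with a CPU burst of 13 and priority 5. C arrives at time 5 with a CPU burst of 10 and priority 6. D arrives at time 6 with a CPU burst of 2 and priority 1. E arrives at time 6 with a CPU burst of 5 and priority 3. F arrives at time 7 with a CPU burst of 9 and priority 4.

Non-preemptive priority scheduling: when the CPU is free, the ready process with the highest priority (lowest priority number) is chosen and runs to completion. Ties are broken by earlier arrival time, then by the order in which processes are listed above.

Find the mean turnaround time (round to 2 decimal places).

19.00

Timeline: | A 0-8 | D 8-10 | E 10-15 | F 15-24 | B 24-37 | C 37-47 |
Completion: A=8  B=37  C=47  D=10  E=15  F=24
Turnaround (C−A): A=8  B=34  C=42  D=4  E=9  F=17
Turnaround times: A=8, B=34, C=42, D=4, E=9, F=17
Average turnaround = (8+34+42+4+9+17) / 6 = 114/6 = 19.00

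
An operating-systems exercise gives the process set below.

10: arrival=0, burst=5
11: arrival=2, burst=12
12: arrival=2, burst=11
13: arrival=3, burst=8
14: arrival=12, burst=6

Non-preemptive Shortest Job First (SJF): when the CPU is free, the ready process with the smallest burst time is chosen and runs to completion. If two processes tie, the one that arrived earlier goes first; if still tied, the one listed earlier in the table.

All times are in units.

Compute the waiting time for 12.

17

Schedule: | 10 0-5 | 13 5-13 | 14 13-19 | 12 19-30 | 11 30-42 |
Completion: 10=5  11=42  12=30  13=13  14=19
Turnaround (C−A): 10=5  11=40  12=28  13=10  14=7
Waiting(12) = turnaround − burst = 28 − 11 = 17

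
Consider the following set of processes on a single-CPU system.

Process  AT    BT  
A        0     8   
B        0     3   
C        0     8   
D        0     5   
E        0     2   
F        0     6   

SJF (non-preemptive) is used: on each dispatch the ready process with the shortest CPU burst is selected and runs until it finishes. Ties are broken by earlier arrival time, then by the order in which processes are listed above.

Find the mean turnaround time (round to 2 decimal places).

Gantt: | E 0-2 | B 2-5 | D 5-10 | F 10-16 | A 16-24 | C 24-32 |
Completion: A=24  B=5  C=32  D=10  E=2  F=16
Turnaround (C−A): A=24  B=5  C=32  D=10  E=2  F=16
Turnaround times: A=24, B=5, C=32, D=10, E=2, F=16
Average turnaround = (24+5+32+10+2+16) / 6 = 89/6 = 14.83

14.83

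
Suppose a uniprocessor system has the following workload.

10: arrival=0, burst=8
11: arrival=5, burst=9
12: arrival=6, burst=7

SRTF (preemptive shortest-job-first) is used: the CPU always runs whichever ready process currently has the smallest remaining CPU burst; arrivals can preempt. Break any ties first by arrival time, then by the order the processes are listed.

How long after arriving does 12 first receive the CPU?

2

Timeline: | 10 0-8 | 12 8-15 | 11 15-24 |
Completion: 10=8  11=24  12=15
Turnaround (C−A): 10=8  11=19  12=9
Response(12) = first start − arrival = 8 − 6 = 2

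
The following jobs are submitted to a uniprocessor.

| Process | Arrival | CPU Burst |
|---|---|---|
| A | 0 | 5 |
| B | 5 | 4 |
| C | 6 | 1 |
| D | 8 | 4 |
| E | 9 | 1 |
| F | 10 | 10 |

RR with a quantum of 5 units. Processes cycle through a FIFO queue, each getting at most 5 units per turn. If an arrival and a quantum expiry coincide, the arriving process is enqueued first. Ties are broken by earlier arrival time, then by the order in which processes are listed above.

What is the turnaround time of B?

Timeline: | A 0-5 | B 5-9 | C 9-10 | D 10-14 | E 14-15 | F 15-25 |
Completion: A=5  B=9  C=10  D=14  E=15  F=25
Turnaround (C−A): A=5  B=4  C=4  D=6  E=6  F=15
Turnaround(B) = completion − arrival = 9 − 5 = 4

4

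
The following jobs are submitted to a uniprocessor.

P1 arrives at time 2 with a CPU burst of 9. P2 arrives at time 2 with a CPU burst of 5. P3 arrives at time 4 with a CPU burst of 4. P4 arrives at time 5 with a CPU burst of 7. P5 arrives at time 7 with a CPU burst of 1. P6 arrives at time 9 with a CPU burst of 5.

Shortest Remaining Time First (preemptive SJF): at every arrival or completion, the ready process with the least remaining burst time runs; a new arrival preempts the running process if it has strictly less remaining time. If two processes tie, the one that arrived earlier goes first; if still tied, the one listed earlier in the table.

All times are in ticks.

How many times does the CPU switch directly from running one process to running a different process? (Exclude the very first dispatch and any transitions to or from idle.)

5

Gantt: | idle 0-2 | P2 2-7 | P5 7-8 | P3 8-12 | P6 12-17 | P4 17-24 | P1 24-33 |
Completion: P1=33  P2=7  P3=12  P4=24  P5=8  P6=17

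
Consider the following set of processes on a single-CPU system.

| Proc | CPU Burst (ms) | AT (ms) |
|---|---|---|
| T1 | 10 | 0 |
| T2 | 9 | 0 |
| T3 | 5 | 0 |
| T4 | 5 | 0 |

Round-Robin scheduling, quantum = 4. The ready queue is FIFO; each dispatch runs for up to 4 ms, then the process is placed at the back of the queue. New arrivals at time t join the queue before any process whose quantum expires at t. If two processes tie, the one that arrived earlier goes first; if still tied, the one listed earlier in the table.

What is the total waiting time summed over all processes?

Gantt: | T1 0-4 | T2 4-8 | T3 8-12 | T4 12-16 | T1 16-20 | T2 20-24 | T3 24-25 | T4 25-26 | T1 26-28 | T2 28-29 |
Completion: T1=28  T2=29  T3=25  T4=26
Waiting = turnaround − burst: T1=18, T2=20, T3=20, T4=21
Total waiting = 18 + 20 + 20 + 21 = 79

79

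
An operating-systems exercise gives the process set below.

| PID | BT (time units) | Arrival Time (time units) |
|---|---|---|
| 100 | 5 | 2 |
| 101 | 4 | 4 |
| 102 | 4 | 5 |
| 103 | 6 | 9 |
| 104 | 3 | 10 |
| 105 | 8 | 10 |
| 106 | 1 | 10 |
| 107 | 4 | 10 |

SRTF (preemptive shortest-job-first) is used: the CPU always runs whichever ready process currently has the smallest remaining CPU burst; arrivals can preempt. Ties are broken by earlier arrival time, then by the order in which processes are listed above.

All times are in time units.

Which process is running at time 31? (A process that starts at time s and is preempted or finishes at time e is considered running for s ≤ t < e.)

105

Schedule: | idle 0-2 | 100 2-7 | 101 7-11 | 106 11-12 | 104 12-15 | 102 15-19 | 107 19-23 | 103 23-29 | 105 29-37 |
Completion: 100=7  101=11  102=19  103=29  104=15  105=37  106=12  107=23
Turnaround (C−A): 100=5  101=7  102=14  103=20  104=5  105=27  106=2  107=13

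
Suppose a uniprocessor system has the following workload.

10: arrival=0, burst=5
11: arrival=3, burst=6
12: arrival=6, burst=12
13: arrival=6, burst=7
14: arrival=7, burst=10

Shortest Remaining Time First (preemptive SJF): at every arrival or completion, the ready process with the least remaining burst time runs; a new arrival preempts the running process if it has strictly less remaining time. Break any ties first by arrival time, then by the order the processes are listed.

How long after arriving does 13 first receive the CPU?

5

Schedule: | 10 0-5 | 11 5-11 | 13 11-18 | 14 18-28 | 12 28-40 |
Completion: 10=5  11=11  12=40  13=18  14=28
Response(13) = first start − arrival = 11 − 6 = 5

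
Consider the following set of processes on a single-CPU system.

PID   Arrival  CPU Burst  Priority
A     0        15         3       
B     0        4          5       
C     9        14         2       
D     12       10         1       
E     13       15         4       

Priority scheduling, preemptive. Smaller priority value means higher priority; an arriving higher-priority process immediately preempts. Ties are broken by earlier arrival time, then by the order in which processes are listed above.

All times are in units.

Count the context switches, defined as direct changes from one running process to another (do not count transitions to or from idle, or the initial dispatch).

Schedule: | A 0-9 | C 9-12 | D 12-22 | C 22-33 | A 33-39 | E 39-54 | B 54-58 |
Completion: A=39  B=58  C=33  D=22  E=54
Turnaround (C−A): A=39  B=58  C=24  D=10  E=41

6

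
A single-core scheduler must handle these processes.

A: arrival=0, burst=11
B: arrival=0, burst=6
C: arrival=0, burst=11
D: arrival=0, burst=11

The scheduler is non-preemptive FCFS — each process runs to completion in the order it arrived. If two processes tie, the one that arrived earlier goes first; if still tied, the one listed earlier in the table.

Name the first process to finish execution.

Schedule: | A 0-11 | B 11-17 | C 17-28 | D 28-39 |
Completion: A=11  B=17  C=28  D=39
Finish order: A → B → C → D

A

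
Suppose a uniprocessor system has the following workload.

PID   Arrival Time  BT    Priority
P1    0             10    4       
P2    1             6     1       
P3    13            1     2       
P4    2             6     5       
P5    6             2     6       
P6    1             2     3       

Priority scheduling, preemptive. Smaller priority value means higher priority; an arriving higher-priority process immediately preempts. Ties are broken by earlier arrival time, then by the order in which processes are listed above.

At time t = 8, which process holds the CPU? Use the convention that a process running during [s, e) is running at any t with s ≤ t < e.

Timeline: | P1 0-1 | P2 1-7 | P6 7-9 | P1 9-13 | P3 13-14 | P1 14-19 | P4 19-25 | P5 25-27 |
Completion: P1=19  P2=7  P3=14  P4=25  P5=27  P6=9

P6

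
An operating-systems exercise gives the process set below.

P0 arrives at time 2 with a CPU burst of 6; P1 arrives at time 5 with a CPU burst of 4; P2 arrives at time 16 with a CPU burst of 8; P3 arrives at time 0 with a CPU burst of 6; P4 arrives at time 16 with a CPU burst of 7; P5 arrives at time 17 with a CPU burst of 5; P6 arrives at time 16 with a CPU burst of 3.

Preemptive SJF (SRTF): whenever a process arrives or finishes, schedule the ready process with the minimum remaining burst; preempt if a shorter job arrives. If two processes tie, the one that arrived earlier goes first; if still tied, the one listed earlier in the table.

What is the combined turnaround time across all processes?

Timeline: | P3 0-6 | P1 6-10 | P0 10-16 | P6 16-19 | P5 19-24 | P4 24-31 | P2 31-39 |
Completion: P0=16  P1=10  P2=39  P3=6  P4=31  P5=24  P6=19
Turnaround (C−A): P0=14  P1=5  P2=23  P3=6  P4=15  P5=7  P6=3
Turnaround = completion − arrival: P0=14, P1=5, P2=23, P3=6, P4=15, P5=7, P6=3
Total turnaround = 14 + 5 + 23 + 6 + 15 + 7 + 3 = 73

73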